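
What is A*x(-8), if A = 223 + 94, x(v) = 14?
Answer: 4438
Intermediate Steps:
A = 317
A*x(-8) = 317*14 = 4438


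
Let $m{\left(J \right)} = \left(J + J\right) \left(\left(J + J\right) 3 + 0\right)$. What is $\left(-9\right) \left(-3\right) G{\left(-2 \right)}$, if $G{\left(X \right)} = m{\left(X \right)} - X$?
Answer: $1350$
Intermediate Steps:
$m{\left(J \right)} = 12 J^{2}$ ($m{\left(J \right)} = 2 J \left(2 J 3 + 0\right) = 2 J \left(6 J + 0\right) = 2 J 6 J = 12 J^{2}$)
$G{\left(X \right)} = - X + 12 X^{2}$ ($G{\left(X \right)} = 12 X^{2} - X = - X + 12 X^{2}$)
$\left(-9\right) \left(-3\right) G{\left(-2 \right)} = \left(-9\right) \left(-3\right) \left(- 2 \left(-1 + 12 \left(-2\right)\right)\right) = 27 \left(- 2 \left(-1 - 24\right)\right) = 27 \left(\left(-2\right) \left(-25\right)\right) = 27 \cdot 50 = 1350$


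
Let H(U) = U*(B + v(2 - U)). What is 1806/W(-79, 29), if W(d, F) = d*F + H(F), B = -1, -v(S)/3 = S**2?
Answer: -1806/65743 ≈ -0.027471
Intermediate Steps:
v(S) = -3*S**2
H(U) = U*(-1 - 3*(2 - U)**2)
W(d, F) = F*d - F*(1 + 3*(-2 + F)**2) (W(d, F) = d*F - F*(1 + 3*(-2 + F)**2) = F*d - F*(1 + 3*(-2 + F)**2))
1806/W(-79, 29) = 1806/((29*(-1 - 79 - 3*(-2 + 29)**2))) = 1806/((29*(-1 - 79 - 3*27**2))) = 1806/((29*(-1 - 79 - 3*729))) = 1806/((29*(-1 - 79 - 2187))) = 1806/((29*(-2267))) = 1806/(-65743) = 1806*(-1/65743) = -1806/65743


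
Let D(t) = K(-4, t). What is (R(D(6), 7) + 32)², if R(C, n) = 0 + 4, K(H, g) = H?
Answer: 1296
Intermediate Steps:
D(t) = -4
R(C, n) = 4
(R(D(6), 7) + 32)² = (4 + 32)² = 36² = 1296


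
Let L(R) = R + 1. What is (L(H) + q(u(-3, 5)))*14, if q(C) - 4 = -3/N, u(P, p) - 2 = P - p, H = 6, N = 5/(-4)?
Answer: 938/5 ≈ 187.60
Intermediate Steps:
N = -5/4 (N = 5*(-¼) = -5/4 ≈ -1.2500)
L(R) = 1 + R
u(P, p) = 2 + P - p (u(P, p) = 2 + (P - p) = 2 + P - p)
q(C) = 32/5 (q(C) = 4 - 3/(-5/4) = 4 - 3*(-⅘) = 4 + 12/5 = 32/5)
(L(H) + q(u(-3, 5)))*14 = ((1 + 6) + 32/5)*14 = (7 + 32/5)*14 = (67/5)*14 = 938/5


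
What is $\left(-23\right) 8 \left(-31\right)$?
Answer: $5704$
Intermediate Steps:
$\left(-23\right) 8 \left(-31\right) = \left(-184\right) \left(-31\right) = 5704$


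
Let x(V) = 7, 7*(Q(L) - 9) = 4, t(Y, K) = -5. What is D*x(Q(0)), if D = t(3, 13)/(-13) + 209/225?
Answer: 26894/2925 ≈ 9.1945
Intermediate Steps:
Q(L) = 67/7 (Q(L) = 9 + (⅐)*4 = 9 + 4/7 = 67/7)
D = 3842/2925 (D = -5/(-13) + 209/225 = -5*(-1/13) + 209*(1/225) = 5/13 + 209/225 = 3842/2925 ≈ 1.3135)
D*x(Q(0)) = (3842/2925)*7 = 26894/2925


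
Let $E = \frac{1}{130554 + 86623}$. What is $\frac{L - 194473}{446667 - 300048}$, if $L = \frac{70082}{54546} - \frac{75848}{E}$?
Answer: $- \frac{449258189838296}{3998739987} \approx -1.1235 \cdot 10^{5}$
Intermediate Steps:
$E = \frac{1}{217177} \approx 4.6045 \cdot 10^{-6}$
$L = - \frac{449252885976167}{27273}$ ($L = \frac{70082}{54546} - 75848 \frac{1}{\frac{1}{217177}} = 70082 \cdot \frac{1}{54546} - 16472441096 = \frac{35041}{27273} - 16472441096 = - \frac{449252885976167}{27273} \approx -1.6472 \cdot 10^{10}$)
$\frac{L - 194473}{446667 - 300048} = \frac{- \frac{449252885976167}{27273} - 194473}{446667 - 300048} = - \frac{449258189838296}{27273 \left(446667 - 300048\right)} = - \frac{449258189838296}{27273 \cdot 146619} = \left(- \frac{449258189838296}{27273}\right) \frac{1}{146619} = - \frac{449258189838296}{3998739987}$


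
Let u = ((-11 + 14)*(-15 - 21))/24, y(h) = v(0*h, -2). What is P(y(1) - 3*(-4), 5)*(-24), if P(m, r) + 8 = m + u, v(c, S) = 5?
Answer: -108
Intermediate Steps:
y(h) = 5
u = -9/2 (u = (3*(-36))*(1/24) = -108*1/24 = -9/2 ≈ -4.5000)
P(m, r) = -25/2 + m (P(m, r) = -8 + (m - 9/2) = -8 + (-9/2 + m) = -25/2 + m)
P(y(1) - 3*(-4), 5)*(-24) = (-25/2 + (5 - 3*(-4)))*(-24) = (-25/2 + (5 + 12))*(-24) = (-25/2 + 17)*(-24) = (9/2)*(-24) = -108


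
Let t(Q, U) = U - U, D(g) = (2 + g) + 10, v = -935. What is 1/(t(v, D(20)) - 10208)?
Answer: -1/10208 ≈ -9.7962e-5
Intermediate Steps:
D(g) = 12 + g
t(Q, U) = 0
1/(t(v, D(20)) - 10208) = 1/(0 - 10208) = 1/(-10208) = -1/10208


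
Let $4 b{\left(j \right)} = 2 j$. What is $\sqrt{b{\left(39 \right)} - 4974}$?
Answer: $\frac{3 i \sqrt{2202}}{2} \approx 70.388 i$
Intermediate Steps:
$b{\left(j \right)} = \frac{j}{2}$ ($b{\left(j \right)} = \frac{2 j}{4} = \frac{j}{2}$)
$\sqrt{b{\left(39 \right)} - 4974} = \sqrt{\frac{1}{2} \cdot 39 - 4974} = \sqrt{\frac{39}{2} - 4974} = \sqrt{- \frac{9909}{2}} = \frac{3 i \sqrt{2202}}{2}$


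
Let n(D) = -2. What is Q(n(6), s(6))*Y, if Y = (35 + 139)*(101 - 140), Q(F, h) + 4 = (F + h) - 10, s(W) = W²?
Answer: -135720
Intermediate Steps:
Q(F, h) = -14 + F + h (Q(F, h) = -4 + ((F + h) - 10) = -4 + (-10 + F + h) = -14 + F + h)
Y = -6786 (Y = 174*(-39) = -6786)
Q(n(6), s(6))*Y = (-14 - 2 + 6²)*(-6786) = (-14 - 2 + 36)*(-6786) = 20*(-6786) = -135720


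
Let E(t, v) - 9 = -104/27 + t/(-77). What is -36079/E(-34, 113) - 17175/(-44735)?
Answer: -671058814092/103973087 ≈ -6454.2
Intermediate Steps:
E(t, v) = 139/27 - t/77 (E(t, v) = 9 + (-104/27 + t/(-77)) = 9 + (-104*1/27 + t*(-1/77)) = 9 + (-104/27 - t/77) = 139/27 - t/77)
-36079/E(-34, 113) - 17175/(-44735) = -36079/(139/27 - 1/77*(-34)) - 17175/(-44735) = -36079/(139/27 + 34/77) - 17175*(-1/44735) = -36079/11621/2079 + 3435/8947 = -36079*2079/11621 + 3435/8947 = -75008241/11621 + 3435/8947 = -671058814092/103973087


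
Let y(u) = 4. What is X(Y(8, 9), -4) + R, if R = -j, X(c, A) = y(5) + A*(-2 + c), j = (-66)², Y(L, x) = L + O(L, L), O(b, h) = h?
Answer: -4408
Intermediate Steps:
Y(L, x) = 2*L (Y(L, x) = L + L = 2*L)
j = 4356
X(c, A) = 4 + A*(-2 + c)
R = -4356 (R = -1*4356 = -4356)
X(Y(8, 9), -4) + R = (4 - 2*(-4) - 8*8) - 4356 = (4 + 8 - 4*16) - 4356 = (4 + 8 - 64) - 4356 = -52 - 4356 = -4408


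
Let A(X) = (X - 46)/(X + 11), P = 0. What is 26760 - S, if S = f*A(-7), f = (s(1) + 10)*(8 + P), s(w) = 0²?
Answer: 27820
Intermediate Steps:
A(X) = (-46 + X)/(11 + X)
s(w) = 0
f = 80 (f = (0 + 10)*(8 + 0) = 10*8 = 80)
S = -1060 (S = 80*((-46 - 7)/(11 - 7)) = 80*(-53/4) = -1060)
26760 - S = 26760 - 1*(-1060) = 26760 + 1060 = 27820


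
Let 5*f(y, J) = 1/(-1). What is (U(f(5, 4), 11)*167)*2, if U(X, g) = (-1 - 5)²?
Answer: 12024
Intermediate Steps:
f(y, J) = -⅕ (f(y, J) = (⅕)/(-1) = (⅕)*(-1) = -⅕)
U(X, g) = 36 (U(X, g) = (-6)² = 36)
(U(f(5, 4), 11)*167)*2 = (36*167)*2 = 6012*2 = 12024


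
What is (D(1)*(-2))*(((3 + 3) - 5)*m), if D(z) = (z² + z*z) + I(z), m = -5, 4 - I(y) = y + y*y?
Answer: 40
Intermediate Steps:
I(y) = 4 - y - y² (I(y) = 4 - (y + y*y) = 4 - (y + y²) = 4 + (-y - y²) = 4 - y - y²)
D(z) = 4 + z² - z (D(z) = (z² + z*z) + (4 - z - z²) = (z² + z²) + (4 - z - z²) = 2*z² + (4 - z - z²) = 4 + z² - z)
(D(1)*(-2))*(((3 + 3) - 5)*m) = ((4 + 1² - 1*1)*(-2))*(((3 + 3) - 5)*(-5)) = ((4 + 1 - 1)*(-2))*((6 - 5)*(-5)) = (4*(-2))*(1*(-5)) = -8*(-5) = 40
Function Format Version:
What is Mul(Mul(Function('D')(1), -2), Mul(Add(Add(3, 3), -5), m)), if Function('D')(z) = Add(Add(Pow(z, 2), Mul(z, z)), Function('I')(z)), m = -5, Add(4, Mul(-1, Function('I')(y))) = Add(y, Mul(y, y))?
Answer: 40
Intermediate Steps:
Function('I')(y) = Add(4, Mul(-1, y), Mul(-1, Pow(y, 2))) (Function('I')(y) = Add(4, Mul(-1, Add(y, Mul(y, y)))) = Add(4, Mul(-1, Add(y, Pow(y, 2)))) = Add(4, Add(Mul(-1, y), Mul(-1, Pow(y, 2)))) = Add(4, Mul(-1, y), Mul(-1, Pow(y, 2))))
Function('D')(z) = Add(4, Pow(z, 2), Mul(-1, z)) (Function('D')(z) = Add(Add(Pow(z, 2), Mul(z, z)), Add(4, Mul(-1, z), Mul(-1, Pow(z, 2)))) = Add(Add(Pow(z, 2), Pow(z, 2)), Add(4, Mul(-1, z), Mul(-1, Pow(z, 2)))) = Add(Mul(2, Pow(z, 2)), Add(4, Mul(-1, z), Mul(-1, Pow(z, 2)))) = Add(4, Pow(z, 2), Mul(-1, z)))
Mul(Mul(Function('D')(1), -2), Mul(Add(Add(3, 3), -5), m)) = Mul(Mul(Add(4, Pow(1, 2), Mul(-1, 1)), -2), Mul(Add(Add(3, 3), -5), -5)) = Mul(Mul(Add(4, 1, -1), -2), Mul(Add(6, -5), -5)) = Mul(Mul(4, -2), Mul(1, -5)) = Mul(-8, -5) = 40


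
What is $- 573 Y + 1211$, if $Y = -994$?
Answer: $570773$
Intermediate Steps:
$- 573 Y + 1211 = \left(-573\right) \left(-994\right) + 1211 = 569562 + 1211 = 570773$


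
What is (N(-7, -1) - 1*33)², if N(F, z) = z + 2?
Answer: 1024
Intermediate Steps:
N(F, z) = 2 + z
(N(-7, -1) - 1*33)² = ((2 - 1) - 1*33)² = (1 - 33)² = (-32)² = 1024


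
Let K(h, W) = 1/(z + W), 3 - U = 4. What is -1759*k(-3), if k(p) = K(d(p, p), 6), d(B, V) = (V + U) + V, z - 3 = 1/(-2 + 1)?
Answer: -1759/8 ≈ -219.88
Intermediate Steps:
U = -1 (U = 3 - 1*4 = 3 - 4 = -1)
z = 2 (z = 3 + 1/(-2 + 1) = 3 + 1/(-1) = 3 - 1 = 2)
d(B, V) = -1 + 2*V (d(B, V) = (V - 1) + V = (-1 + V) + V = -1 + 2*V)
K(h, W) = 1/(2 + W)
k(p) = 1/8 (k(p) = 1/(2 + 6) = 1/8)
-1759*k(-3) = -1759*1/8 = -1759/8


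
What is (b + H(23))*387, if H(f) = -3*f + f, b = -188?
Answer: -90558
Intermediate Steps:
H(f) = -2*f
(b + H(23))*387 = (-188 - 2*23)*387 = (-188 - 46)*387 = -234*387 = -90558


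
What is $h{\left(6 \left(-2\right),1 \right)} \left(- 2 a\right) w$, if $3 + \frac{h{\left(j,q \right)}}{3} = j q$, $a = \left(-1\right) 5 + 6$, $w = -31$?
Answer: $-2790$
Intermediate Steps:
$a = 1$ ($a = -5 + 6 = 1$)
$h{\left(j,q \right)} = -9 + 3 j q$
$h{\left(6 \left(-2\right),1 \right)} \left(- 2 a\right) w = \left(-9 + 3 \cdot 6 \left(-2\right) 1\right) \left(\left(-2\right) 1\right) \left(-31\right) = \left(-9 + 3 \left(-12\right) 1\right) \left(-2\right) \left(-31\right) = \left(-9 - 36\right) \left(-2\right) \left(-31\right) = \left(-45\right) \left(-2\right) \left(-31\right) = 90 \left(-31\right) = -2790$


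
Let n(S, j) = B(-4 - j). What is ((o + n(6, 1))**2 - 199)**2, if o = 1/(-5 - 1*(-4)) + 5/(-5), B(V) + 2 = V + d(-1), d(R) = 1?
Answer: 18225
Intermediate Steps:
B(V) = -1 + V (B(V) = -2 + (V + 1) = -2 + (1 + V) = -1 + V)
n(S, j) = -5 - j (n(S, j) = -1 + (-4 - j) = -5 - j)
o = -2 (o = 1/(-5 + 4) + 5*(-1/5) = 1/(-1) - 1 = 1*(-1) - 1 = -1 - 1 = -2)
((o + n(6, 1))**2 - 199)**2 = ((-2 + (-5 - 1*1))**2 - 199)**2 = ((-2 + (-5 - 1))**2 - 199)**2 = ((-2 - 6)**2 - 199)**2 = ((-8)**2 - 199)**2 = (64 - 199)**2 = (-135)**2 = 18225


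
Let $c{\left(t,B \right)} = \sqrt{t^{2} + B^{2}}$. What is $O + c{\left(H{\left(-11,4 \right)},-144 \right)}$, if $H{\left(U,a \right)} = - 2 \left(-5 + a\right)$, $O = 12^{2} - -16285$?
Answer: $16429 + 2 \sqrt{5185} \approx 16573.0$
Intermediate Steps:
$O = 16429$ ($O = 144 + 16285 = 16429$)
$H{\left(U,a \right)} = 10 - 2 a$
$c{\left(t,B \right)} = \sqrt{B^{2} + t^{2}}$
$O + c{\left(H{\left(-11,4 \right)},-144 \right)} = 16429 + \sqrt{\left(-144\right)^{2} + \left(10 - 8\right)^{2}} = 16429 + \sqrt{20736 + \left(10 - 8\right)^{2}} = 16429 + \sqrt{20736 + 2^{2}} = 16429 + \sqrt{20736 + 4} = 16429 + \sqrt{20740} = 16429 + 2 \sqrt{5185}$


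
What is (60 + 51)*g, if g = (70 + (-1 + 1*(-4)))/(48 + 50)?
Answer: 7215/98 ≈ 73.622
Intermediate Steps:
g = 65/98 (g = (70 + (-1 - 4))/98 = (70 - 5)*(1/98) = 65*(1/98) = 65/98 ≈ 0.66327)
(60 + 51)*g = (60 + 51)*(65/98) = 111*(65/98) = 7215/98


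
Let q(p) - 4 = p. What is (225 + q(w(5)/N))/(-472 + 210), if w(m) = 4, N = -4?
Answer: -114/131 ≈ -0.87023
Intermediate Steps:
q(p) = 4 + p
(225 + q(w(5)/N))/(-472 + 210) = (225 + (4 + 4/(-4)))/(-472 + 210) = (225 + (4 + 4*(-¼)))/(-262) = (225 + (4 - 1))*(-1/262) = (225 + 3)*(-1/262) = 228*(-1/262) = -114/131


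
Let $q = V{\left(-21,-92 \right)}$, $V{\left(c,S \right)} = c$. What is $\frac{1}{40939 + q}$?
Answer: $\frac{1}{40918} \approx 2.4439 \cdot 10^{-5}$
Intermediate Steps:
$q = -21$
$\frac{1}{40939 + q} = \frac{1}{40939 - 21} = \frac{1}{40918}$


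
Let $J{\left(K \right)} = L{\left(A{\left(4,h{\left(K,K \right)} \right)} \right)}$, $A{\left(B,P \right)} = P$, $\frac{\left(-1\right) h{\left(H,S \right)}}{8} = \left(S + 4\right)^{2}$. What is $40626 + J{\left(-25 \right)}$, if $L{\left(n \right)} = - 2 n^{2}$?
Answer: $-24852942$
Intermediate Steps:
$h{\left(H,S \right)} = - 8 \left(4 + S\right)^{2}$ ($h{\left(H,S \right)} = - 8 \left(S + 4\right)^{2} = - 8 \left(4 + S\right)^{2}$)
$J{\left(K \right)} = - 128 \left(4 + K\right)^{4}$ ($J{\left(K \right)} = - 2 \left(- 8 \left(4 + K\right)^{2}\right)^{2} = - 2 \cdot 64 \left(4 + K\right)^{4} = - 128 \left(4 + K\right)^{4}$)
$40626 + J{\left(-25 \right)} = 40626 - 128 \left(4 - 25\right)^{4} = 40626 - 128 \left(-21\right)^{4} = 40626 - 24893568 = -24852942$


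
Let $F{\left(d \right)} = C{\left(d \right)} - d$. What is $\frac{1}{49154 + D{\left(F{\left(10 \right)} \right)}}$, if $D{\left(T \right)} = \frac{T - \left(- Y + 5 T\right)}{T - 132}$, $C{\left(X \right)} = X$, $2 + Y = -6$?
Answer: $\frac{33}{1622084} \approx 2.0344 \cdot 10^{-5}$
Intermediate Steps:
$Y = -8$ ($Y = -2 - 6 = -8$)
$F{\left(d \right)} = 0$ ($F{\left(d \right)} = d - d = 0$)
$D{\left(T \right)} = \frac{-8 - 4 T}{-132 + T}$ ($D{\left(T \right)} = \frac{T - \left(8 + 5 T\right)}{T - 132} = \frac{T - \left(8 + 5 T\right)}{-132 + T} = \frac{-8 - 4 T}{-132 + T}$)
$\frac{1}{49154 + D{\left(F{\left(10 \right)} \right)}} = \frac{1}{49154 + \frac{4 \left(-2 - 0\right)}{-132 + 0}} = \frac{1}{49154 + \frac{4 \left(-2 + 0\right)}{-132}} = \frac{1}{49154 + 4 \left(- \frac{1}{132}\right) \left(-2\right)} = \frac{1}{49154 + \frac{2}{33}} = \frac{1}{\frac{1622084}{33}} = \frac{33}{1622084}$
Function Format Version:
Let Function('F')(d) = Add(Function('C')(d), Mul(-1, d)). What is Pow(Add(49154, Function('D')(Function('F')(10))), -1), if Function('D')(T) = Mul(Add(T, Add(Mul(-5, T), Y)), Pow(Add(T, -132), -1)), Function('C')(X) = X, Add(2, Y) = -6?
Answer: Rational(33, 1622084) ≈ 2.0344e-5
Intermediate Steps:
Y = -8 (Y = Add(-2, -6) = -8)
Function('F')(d) = 0 (Function('F')(d) = Add(d, Mul(-1, d)) = 0)
Function('D')(T) = Mul(Pow(Add(-132, T), -1), Add(-8, Mul(-4, T))) (Function('D')(T) = Mul(Add(T, Add(Mul(-5, T), -8)), Pow(Add(T, -132), -1)) = Mul(Add(T, Add(-8, Mul(-5, T))), Pow(Add(-132, T), -1)) = Mul(Add(-8, Mul(-4, T)), Pow(Add(-132, T), -1)) = Mul(Pow(Add(-132, T), -1), Add(-8, Mul(-4, T))))
Pow(Add(49154, Function('D')(Function('F')(10))), -1) = Pow(Add(49154, Mul(4, Pow(Add(-132, 0), -1), Add(-2, Mul(-1, 0)))), -1) = Pow(Add(49154, Mul(4, Pow(-132, -1), Add(-2, 0))), -1) = Pow(Add(49154, Mul(4, Rational(-1, 132), -2)), -1) = Pow(Add(49154, Rational(2, 33)), -1) = Pow(Rational(1622084, 33), -1) = Rational(33, 1622084)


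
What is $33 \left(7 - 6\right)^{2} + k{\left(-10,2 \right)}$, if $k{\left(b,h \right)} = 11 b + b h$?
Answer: $-97$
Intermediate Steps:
$33 \left(7 - 6\right)^{2} + k{\left(-10,2 \right)} = 33 \left(7 - 6\right)^{2} - 10 \left(11 + 2\right) = 33 \cdot 1^{2} - 130 = 33 \cdot 1 - 130 = 33 - 130 = -97$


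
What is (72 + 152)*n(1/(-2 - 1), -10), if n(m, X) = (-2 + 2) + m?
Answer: -224/3 ≈ -74.667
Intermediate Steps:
n(m, X) = m (n(m, X) = 0 + m = m)
(72 + 152)*n(1/(-2 - 1), -10) = (72 + 152)/(-2 - 1) = 224/(-3) = 224*(-⅓) = -224/3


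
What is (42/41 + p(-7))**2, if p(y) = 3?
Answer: 27225/1681 ≈ 16.196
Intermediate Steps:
(42/41 + p(-7))**2 = (42/41 + 3)**2 = (165/41)**2 = 27225/1681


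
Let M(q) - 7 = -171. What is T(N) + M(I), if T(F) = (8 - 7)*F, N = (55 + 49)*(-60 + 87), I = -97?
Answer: 2644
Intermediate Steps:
M(q) = -164 (M(q) = 7 - 171 = -164)
N = 2808 (N = 104*27 = 2808)
T(F) = F (T(F) = 1*F = F)
T(N) + M(I) = 2808 - 164 = 2644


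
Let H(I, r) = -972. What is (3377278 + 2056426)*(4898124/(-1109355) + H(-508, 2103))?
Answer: -1961913423088512/369785 ≈ -5.3055e+9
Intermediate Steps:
(3377278 + 2056426)*(4898124/(-1109355) + H(-508, 2103)) = (3377278 + 2056426)*(4898124/(-1109355) - 972) = 5433704*(4898124*(-1/1109355) - 972) = 5433704*(-1632708/369785 - 972) = 5433704*(-361063728/369785) = -1961913423088512/369785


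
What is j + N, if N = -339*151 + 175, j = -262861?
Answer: -313875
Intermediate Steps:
N = -51014 (N = -51189 + 175 = -51014)
j + N = -262861 - 51014 = -313875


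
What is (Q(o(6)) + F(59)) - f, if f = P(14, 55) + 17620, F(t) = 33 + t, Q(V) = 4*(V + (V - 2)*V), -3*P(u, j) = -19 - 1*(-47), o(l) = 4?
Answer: -52412/3 ≈ -17471.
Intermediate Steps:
P(u, j) = -28/3 (P(u, j) = -(-19 - 1*(-47))/3 = -(-19 + 47)/3 = -1/3*28 = -28/3)
Q(V) = 4*V + 4*V*(-2 + V) (Q(V) = 4*(V + (-2 + V)*V) = 4*(V + V*(-2 + V)) = 4*V + 4*V*(-2 + V))
f = 52832/3 (f = -28/3 + 17620 = 52832/3 ≈ 17611.)
(Q(o(6)) + F(59)) - f = (4*4*(-1 + 4) + (33 + 59)) - 1*52832/3 = (4*4*3 + 92) - 52832/3 = (48 + 92) - 52832/3 = 140 - 52832/3 = -52412/3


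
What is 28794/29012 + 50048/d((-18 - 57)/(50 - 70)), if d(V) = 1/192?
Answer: 139391301693/14506 ≈ 9.6092e+6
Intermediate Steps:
d(V) = 1/192
28794/29012 + 50048/d((-18 - 57)/(50 - 70)) = 28794/29012 + 50048/(1/192) = 28794*(1/29012) + 50048*192 = 14397/14506 + 9609216 = 139391301693/14506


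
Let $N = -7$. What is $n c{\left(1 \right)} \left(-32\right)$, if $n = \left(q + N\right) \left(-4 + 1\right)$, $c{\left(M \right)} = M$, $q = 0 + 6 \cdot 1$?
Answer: $-96$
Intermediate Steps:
$q = 6$ ($q = 0 + 6 = 6$)
$n = 3$ ($n = \left(6 - 7\right) \left(-4 + 1\right) = \left(-1\right) \left(-3\right) = 3$)
$n c{\left(1 \right)} \left(-32\right) = 3 \cdot 1 \left(-32\right) = 3 \left(-32\right) = -96$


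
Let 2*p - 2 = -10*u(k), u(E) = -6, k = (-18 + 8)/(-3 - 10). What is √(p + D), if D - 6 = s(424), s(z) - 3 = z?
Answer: 4*√29 ≈ 21.541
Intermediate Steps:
s(z) = 3 + z
k = 10/13 (k = -10/(-13) = -10*(-1/13) = 10/13 ≈ 0.76923)
D = 433 (D = 6 + (3 + 424) = 6 + 427 = 433)
p = 31 (p = 1 + (-10*(-6))/2 = 1 + (½)*60 = 1 + 30 = 31)
√(p + D) = √(31 + 433) = √464 = 4*√29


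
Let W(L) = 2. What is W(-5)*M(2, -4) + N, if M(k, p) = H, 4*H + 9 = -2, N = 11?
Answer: 11/2 ≈ 5.5000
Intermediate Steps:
H = -11/4 (H = -9/4 + (¼)*(-2) = -9/4 - ½ = -11/4 ≈ -2.7500)
M(k, p) = -11/4
W(-5)*M(2, -4) + N = 2*(-11/4) + 11 = -11/2 + 11 = 11/2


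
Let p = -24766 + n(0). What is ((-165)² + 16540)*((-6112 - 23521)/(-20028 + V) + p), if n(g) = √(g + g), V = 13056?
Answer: -7555542290035/6972 ≈ -1.0837e+9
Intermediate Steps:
n(g) = √2*√g (n(g) = √(2*g) = √2*√g)
p = -24766 (p = -24766 + √2*√0 = -24766 + √2*0 = -24766 + 0 = -24766)
((-165)² + 16540)*((-6112 - 23521)/(-20028 + V) + p) = ((-165)² + 16540)*((-6112 - 23521)/(-20028 + 13056) - 24766) = (27225 + 16540)*(-29633/(-6972) - 24766) = 43765*(-29633*(-1/6972) - 24766) = 43765*(29633/6972 - 24766) = 43765*(-172638919/6972) = -7555542290035/6972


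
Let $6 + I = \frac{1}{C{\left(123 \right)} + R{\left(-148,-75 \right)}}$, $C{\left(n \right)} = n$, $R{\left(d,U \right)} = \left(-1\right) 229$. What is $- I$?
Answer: $\frac{637}{106} \approx 6.0094$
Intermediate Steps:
$R{\left(d,U \right)} = -229$
$I = - \frac{637}{106}$ ($I = -6 + \frac{1}{123 - 229} = -6 + \frac{1}{-106} = -6 - \frac{1}{106} = - \frac{637}{106} \approx -6.0094$)
$- I = \left(-1\right) \left(- \frac{637}{106}\right) = \frac{637}{106}$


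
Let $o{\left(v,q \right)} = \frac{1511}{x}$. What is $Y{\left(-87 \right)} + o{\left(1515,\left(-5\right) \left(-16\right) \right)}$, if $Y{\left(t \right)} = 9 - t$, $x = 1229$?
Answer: $\frac{119495}{1229} \approx 97.229$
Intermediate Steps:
$o{\left(v,q \right)} = \frac{1511}{1229}$
$Y{\left(-87 \right)} + o{\left(1515,\left(-5\right) \left(-16\right) \right)} = \left(9 - -87\right) + \frac{1511}{1229} = \left(9 + 87\right) + \frac{1511}{1229} = 96 + \frac{1511}{1229} = \frac{119495}{1229}$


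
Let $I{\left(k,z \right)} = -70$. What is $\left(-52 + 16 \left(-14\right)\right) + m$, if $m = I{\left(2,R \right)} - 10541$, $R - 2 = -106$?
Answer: $-10887$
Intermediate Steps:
$R = -104$ ($R = 2 - 106 = -104$)
$m = -10611$ ($m = -70 - 10541 = -10611$)
$\left(-52 + 16 \left(-14\right)\right) + m = \left(-52 + 16 \left(-14\right)\right) - 10611 = \left(-52 - 224\right) - 10611 = -276 - 10611 = -10887$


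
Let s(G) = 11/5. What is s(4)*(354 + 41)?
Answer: 869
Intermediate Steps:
s(G) = 11/5 (s(G) = 11*(1/5) = 11/5)
s(4)*(354 + 41) = 11*(354 + 41)/5 = (11/5)*395 = 869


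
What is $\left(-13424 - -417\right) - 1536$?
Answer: $-14543$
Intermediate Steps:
$\left(-13424 - -417\right) - 1536 = \left(-13424 + \left(430 - 13\right)\right) - 1536 = \left(-13424 + 417\right) - 1536 = -13007 - 1536 = -14543$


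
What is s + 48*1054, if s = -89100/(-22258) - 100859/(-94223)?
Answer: 53056484242525/1048607767 ≈ 50597.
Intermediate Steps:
s = 5320094461/1048607767 (s = -89100*(-1/22258) - 100859*(-1/94223) = 44550/11129 + 100859/94223 = 5320094461/1048607767 ≈ 5.0735)
s + 48*1054 = 5320094461/1048607767 + 48*1054 = 5320094461/1048607767 + 50592 = 53056484242525/1048607767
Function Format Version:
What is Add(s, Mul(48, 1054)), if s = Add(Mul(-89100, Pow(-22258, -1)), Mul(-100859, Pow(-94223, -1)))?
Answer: Rational(53056484242525, 1048607767) ≈ 50597.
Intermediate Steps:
s = Rational(5320094461, 1048607767) (s = Add(Mul(-89100, Rational(-1, 22258)), Mul(-100859, Rational(-1, 94223))) = Add(Rational(44550, 11129), Rational(100859, 94223)) = Rational(5320094461, 1048607767) ≈ 5.0735)
Add(s, Mul(48, 1054)) = Add(Rational(5320094461, 1048607767), Mul(48, 1054)) = Add(Rational(5320094461, 1048607767), 50592) = Rational(53056484242525, 1048607767)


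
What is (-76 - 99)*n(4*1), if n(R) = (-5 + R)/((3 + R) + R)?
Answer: 175/11 ≈ 15.909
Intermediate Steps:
n(R) = (-5 + R)/(3 + 2*R)
(-76 - 99)*n(4*1) = (-76 - 99)*((-5 + 4*1)/(3 + 2*(4*1))) = -175*(-5 + 4)/(3 + 2*4) = -175*(-1)/(3 + 8) = -175*(-1)/11 = -175*(-1/11) = 175/11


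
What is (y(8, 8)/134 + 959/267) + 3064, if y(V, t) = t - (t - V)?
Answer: 54877217/17889 ≈ 3067.7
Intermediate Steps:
y(V, t) = V (y(V, t) = t + (V - t) = V)
(y(8, 8)/134 + 959/267) + 3064 = (8/134 + 959/267) + 3064 = (8*(1/134) + 959*(1/267)) + 3064 = (4/67 + 959/267) + 3064 = 65321/17889 + 3064 = 54877217/17889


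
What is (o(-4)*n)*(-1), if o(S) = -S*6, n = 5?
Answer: -120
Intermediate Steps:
o(S) = -6*S
(o(-4)*n)*(-1) = (-6*(-4)*5)*(-1) = (24*5)*(-1) = 120*(-1) = -120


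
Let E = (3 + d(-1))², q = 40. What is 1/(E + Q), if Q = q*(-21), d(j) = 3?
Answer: -1/804 ≈ -0.0012438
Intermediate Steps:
Q = -840 (Q = 40*(-21) = -840)
E = 36 (E = (3 + 3)² = 6² = 36)
1/(E + Q) = 1/(36 - 840) = 1/(-804) = -1/804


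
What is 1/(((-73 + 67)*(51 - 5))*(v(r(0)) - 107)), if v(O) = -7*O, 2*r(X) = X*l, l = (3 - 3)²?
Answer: 1/29532 ≈ 3.3862e-5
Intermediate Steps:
l = 0 (l = 0² = 0)
r(X) = 0 (r(X) = (X*0)/2 = (½)*0 = 0)
1/(((-73 + 67)*(51 - 5))*(v(r(0)) - 107)) = 1/(((-73 + 67)*(51 - 5))*(-7*0 - 107)) = 1/((-6*46)*(0 - 107)) = 1/(-276*(-107)) = 1/29532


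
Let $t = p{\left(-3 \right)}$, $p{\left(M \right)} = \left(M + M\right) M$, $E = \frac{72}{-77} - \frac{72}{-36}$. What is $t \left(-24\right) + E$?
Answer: $- \frac{33182}{77} \approx -430.94$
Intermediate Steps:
$E = \frac{82}{77}$ ($E = 72 \left(- \frac{1}{77}\right) - -2 = - \frac{72}{77} + 2 = \frac{82}{77} \approx 1.0649$)
$p{\left(M \right)} = 2 M^{2}$ ($p{\left(M \right)} = 2 M M = 2 M^{2}$)
$t = 18$ ($t = 2 \left(-3\right)^{2} = 2 \cdot 9 = 18$)
$t \left(-24\right) + E = 18 \left(-24\right) + \frac{82}{77} = -432 + \frac{82}{77} = - \frac{33182}{77}$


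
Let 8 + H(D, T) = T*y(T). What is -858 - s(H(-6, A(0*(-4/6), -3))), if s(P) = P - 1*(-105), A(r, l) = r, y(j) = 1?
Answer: -955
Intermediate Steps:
H(D, T) = -8 + T (H(D, T) = -8 + T*1 = -8 + T)
s(P) = 105 + P (s(P) = P + 105 = 105 + P)
-858 - s(H(-6, A(0*(-4/6), -3))) = -858 - (105 + (-8 + 0*(-4/6))) = -858 - (105 + (-8 + 0*(-4*1/6))) = -858 - (105 + (-8 + 0*(-2/3))) = -858 - (105 + (-8 + 0)) = -858 - (105 - 8) = -858 - 1*97 = -858 - 97 = -955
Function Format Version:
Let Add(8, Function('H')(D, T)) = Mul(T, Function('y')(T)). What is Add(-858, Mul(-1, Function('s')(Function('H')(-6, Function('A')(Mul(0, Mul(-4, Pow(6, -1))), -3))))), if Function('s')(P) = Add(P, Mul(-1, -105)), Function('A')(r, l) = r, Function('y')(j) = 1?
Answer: -955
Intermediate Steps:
Function('H')(D, T) = Add(-8, T) (Function('H')(D, T) = Add(-8, Mul(T, 1)) = Add(-8, T))
Function('s')(P) = Add(105, P) (Function('s')(P) = Add(P, 105) = Add(105, P))
Add(-858, Mul(-1, Function('s')(Function('H')(-6, Function('A')(Mul(0, Mul(-4, Pow(6, -1))), -3))))) = Add(-858, Mul(-1, Add(105, Add(-8, Mul(0, Mul(-4, Pow(6, -1))))))) = Add(-858, Mul(-1, Add(105, Add(-8, Mul(0, Mul(-4, Rational(1, 6))))))) = Add(-858, Mul(-1, Add(105, Add(-8, Mul(0, Rational(-2, 3)))))) = Add(-858, Mul(-1, Add(105, Add(-8, 0)))) = Add(-858, Mul(-1, Add(105, -8))) = Add(-858, Mul(-1, 97)) = Add(-858, -97) = -955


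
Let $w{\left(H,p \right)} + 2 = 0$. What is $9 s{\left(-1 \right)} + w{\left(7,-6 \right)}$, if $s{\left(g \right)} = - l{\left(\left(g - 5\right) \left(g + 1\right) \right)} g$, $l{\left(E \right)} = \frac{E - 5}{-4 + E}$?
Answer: $\frac{37}{4} \approx 9.25$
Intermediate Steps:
$w{\left(H,p \right)} = -2$ ($w{\left(H,p \right)} = -2 + 0 = -2$)
$l{\left(E \right)} = \frac{-5 + E}{-4 + E}$
$s{\left(g \right)} = - \frac{g \left(-5 + \left(1 + g\right) \left(-5 + g\right)\right)}{-4 + \left(1 + g\right) \left(-5 + g\right)}$ ($s{\left(g \right)} = - \frac{-5 + \left(g - 5\right) \left(g + 1\right)}{-4 + \left(g - 5\right) \left(g + 1\right)} g = - \frac{-5 + \left(-5 + g\right) \left(1 + g\right)}{-4 + \left(-5 + g\right) \left(1 + g\right)} g = - \frac{-5 + \left(1 + g\right) \left(-5 + g\right)}{-4 + \left(1 + g\right) \left(-5 + g\right)} g = - \frac{g \left(-5 + \left(1 + g\right) \left(-5 + g\right)\right)}{-4 + \left(1 + g\right) \left(-5 + g\right)}$)
$9 s{\left(-1 \right)} + w{\left(7,-6 \right)} = 9 \left(- \frac{10 - \left(-1\right)^{2} + 4 \left(-1\right)}{-9 + \left(-1\right)^{2} - -4}\right) - 2 = 9 \left(- \frac{10 - 1 - 4}{-9 + 1 + 4}\right) - 2 = 9 \left(- \frac{10 - 1 - 4}{-4}\right) - 2 = 9 \left(\left(-1\right) \left(- \frac{1}{4}\right) 5\right) - 2 = 9 \cdot \frac{5}{4} - 2 = \frac{45}{4} - 2 = \frac{37}{4}$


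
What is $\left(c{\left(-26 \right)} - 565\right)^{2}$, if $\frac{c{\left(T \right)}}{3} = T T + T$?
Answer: $1918225$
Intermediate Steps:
$c{\left(T \right)} = 3 T + 3 T^{2}$ ($c{\left(T \right)} = 3 \left(T T + T\right) = 3 \left(T^{2} + T\right) = 3 \left(T + T^{2}\right) = 3 T + 3 T^{2}$)
$\left(c{\left(-26 \right)} - 565\right)^{2} = \left(3 \left(-26\right) \left(1 - 26\right) - 565\right)^{2} = \left(3 \left(-26\right) \left(-25\right) - 565\right)^{2} = \left(1950 - 565\right)^{2} = 1385^{2} = 1918225$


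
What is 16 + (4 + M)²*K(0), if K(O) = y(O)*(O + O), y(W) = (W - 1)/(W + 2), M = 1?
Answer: 16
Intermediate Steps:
y(W) = (-1 + W)/(2 + W)
K(O) = 2*O*(-1 + O)/(2 + O) (K(O) = ((-1 + O)/(2 + O))*(O + O) = ((-1 + O)/(2 + O))*(2*O) = 2*O*(-1 + O)/(2 + O))
16 + (4 + M)²*K(0) = 16 + (4 + 1)²*(2*0*(-1 + 0)/(2 + 0)) = 16 + 5²*(2*0*(-1)/2) = 16 + 25*(2*0*(½)*(-1)) = 16 + 25*0 = 16 + 0 = 16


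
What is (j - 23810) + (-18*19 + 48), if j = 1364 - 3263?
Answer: -26003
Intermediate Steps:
j = -1899
(j - 23810) + (-18*19 + 48) = (-1899 - 23810) + (-18*19 + 48) = -25709 + (-342 + 48) = -25709 - 294 = -26003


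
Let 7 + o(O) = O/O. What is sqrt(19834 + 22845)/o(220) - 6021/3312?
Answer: -669/368 - 7*sqrt(871)/6 ≈ -36.249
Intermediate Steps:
o(O) = -6 (o(O) = -7 + O/O = -7 + 1 = -6)
sqrt(19834 + 22845)/o(220) - 6021/3312 = sqrt(19834 + 22845)/(-6) - 6021/3312 = sqrt(42679)*(-1/6) - 6021*1/3312 = (7*sqrt(871))*(-1/6) - 669/368 = -7*sqrt(871)/6 - 669/368 = -669/368 - 7*sqrt(871)/6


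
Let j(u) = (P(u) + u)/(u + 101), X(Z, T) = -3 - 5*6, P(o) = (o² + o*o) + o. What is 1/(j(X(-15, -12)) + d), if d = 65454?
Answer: 17/1113246 ≈ 1.5271e-5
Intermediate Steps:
P(o) = o + 2*o² (P(o) = (o² + o²) + o = 2*o² + o = o + 2*o²)
X(Z, T) = -33 (X(Z, T) = -3 - 30 = -33)
j(u) = (u + u*(1 + 2*u))/(101 + u) (j(u) = (u*(1 + 2*u) + u)/(u + 101) = (u + u*(1 + 2*u))/(101 + u))
1/(j(X(-15, -12)) + d) = 1/(2*(-33)*(1 - 33)/(101 - 33) + 65454) = 1/(2*(-33)*(-32)/68 + 65454) = 1/(2*(-33)*(1/68)*(-32) + 65454) = 1/(528/17 + 65454) = 1/(1113246/17) = 17/1113246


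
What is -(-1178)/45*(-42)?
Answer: -16492/15 ≈ -1099.5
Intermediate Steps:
-(-1178)/45*(-42) = -19*(-62/45)*(-42) = (1178/45)*(-42) = -16492/15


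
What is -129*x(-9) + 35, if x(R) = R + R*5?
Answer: 7001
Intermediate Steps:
x(R) = 6*R (x(R) = R + 5*R = 6*R)
-129*x(-9) + 35 = -774*(-9) + 35 = -129*(-54) + 35 = 6966 + 35 = 7001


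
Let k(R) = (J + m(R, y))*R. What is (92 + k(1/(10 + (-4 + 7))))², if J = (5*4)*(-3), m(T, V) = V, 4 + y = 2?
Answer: 1285956/169 ≈ 7609.2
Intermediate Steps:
y = -2 (y = -4 + 2 = -2)
J = -60 (J = 20*(-3) = -60)
k(R) = -62*R (k(R) = (-60 - 2)*R = -62*R)
(92 + k(1/(10 + (-4 + 7))))² = (92 - 62/(10 + (-4 + 7)))² = (92 - 62/(10 + 3))² = (92 - 62/13)² = (1134/13)² = 1285956/169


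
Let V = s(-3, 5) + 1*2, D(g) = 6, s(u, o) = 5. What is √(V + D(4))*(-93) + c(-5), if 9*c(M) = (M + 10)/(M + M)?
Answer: -1/18 - 93*√13 ≈ -335.37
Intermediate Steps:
c(M) = (10 + M)/(18*M) (c(M) = ((M + 10)/(M + M))/9 = ((10 + M)/((2*M)))/9 = ((10 + M)*(1/(2*M)))/9 = ((10 + M)/(2*M))/9 = (10 + M)/(18*M))
V = 7 (V = 5 + 1*2 = 5 + 2 = 7)
√(V + D(4))*(-93) + c(-5) = √(7 + 6)*(-93) + (1/18)*(10 - 5)/(-5) = √13*(-93) + (1/18)*(-⅕)*5 = -93*√13 - 1/18 = -1/18 - 93*√13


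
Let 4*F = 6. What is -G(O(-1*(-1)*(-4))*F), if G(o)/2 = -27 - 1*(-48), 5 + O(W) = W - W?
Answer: -42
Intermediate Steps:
O(W) = -5 (O(W) = -5 + (W - W) = -5 + 0 = -5)
F = 3/2 (F = (¼)*6 = 3/2 ≈ 1.5000)
G(o) = 42 (G(o) = 2*(-27 - 1*(-48)) = 2*(-27 + 48) = 2*21 = 42)
-G(O(-1*(-1)*(-4))*F) = -1*42 = -42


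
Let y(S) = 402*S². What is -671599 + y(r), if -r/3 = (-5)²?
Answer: 1589651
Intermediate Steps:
r = -75 (r = -3*(-5)² = -3*25 = -75)
-671599 + y(r) = -671599 + 402*(-75)² = -671599 + 402*5625 = -671599 + 2261250 = 1589651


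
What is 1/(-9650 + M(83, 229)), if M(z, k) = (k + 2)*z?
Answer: 1/9523 ≈ 0.00010501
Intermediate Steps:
M(z, k) = z*(2 + k) (M(z, k) = (2 + k)*z = z*(2 + k))
1/(-9650 + M(83, 229)) = 1/(-9650 + 83*(2 + 229)) = 1/(-9650 + 83*231) = 1/(-9650 + 19173) = 1/9523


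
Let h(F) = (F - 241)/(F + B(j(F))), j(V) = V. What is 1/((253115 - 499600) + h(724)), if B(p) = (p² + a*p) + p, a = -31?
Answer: -503180/124026321817 ≈ -4.0570e-6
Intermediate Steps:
B(p) = p² - 30*p (B(p) = (p² - 31*p) + p = p² - 30*p)
h(F) = (-241 + F)/(F + F*(-30 + F)) (h(F) = (F - 241)/(F + F*(-30 + F)) = (-241 + F)/(F + F*(-30 + F)))
1/((253115 - 499600) + h(724)) = 1/((253115 - 499600) + (-241 + 724)/(724*(-29 + 724))) = 1/(-246485 + (1/724)*483/695) = 1/(-246485 + (1/724)*(1/695)*483) = 1/(-246485 + 483/503180) = 1/(-124026321817/503180) = -503180/124026321817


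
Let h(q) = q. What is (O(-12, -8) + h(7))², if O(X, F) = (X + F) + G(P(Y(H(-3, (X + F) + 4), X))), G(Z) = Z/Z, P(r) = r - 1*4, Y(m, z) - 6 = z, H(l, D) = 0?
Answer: 144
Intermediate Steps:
Y(m, z) = 6 + z
P(r) = -4 + r (P(r) = r - 4 = -4 + r)
G(Z) = 1
O(X, F) = 1 + F + X (O(X, F) = (X + F) + 1 = (F + X) + 1 = 1 + F + X)
(O(-12, -8) + h(7))² = ((1 - 8 - 12) + 7)² = (-19 + 7)² = (-12)² = 144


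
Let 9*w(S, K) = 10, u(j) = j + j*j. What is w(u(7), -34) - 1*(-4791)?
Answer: 43129/9 ≈ 4792.1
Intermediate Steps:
u(j) = j + j²
w(S, K) = 10/9 (w(S, K) = (⅑)*10 = 10/9)
w(u(7), -34) - 1*(-4791) = 10/9 - 1*(-4791) = 10/9 + 4791 = 43129/9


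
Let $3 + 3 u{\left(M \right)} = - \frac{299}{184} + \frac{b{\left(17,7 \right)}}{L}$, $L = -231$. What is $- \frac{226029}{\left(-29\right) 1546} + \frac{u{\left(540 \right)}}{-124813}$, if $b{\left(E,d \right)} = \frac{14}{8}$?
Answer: $\frac{11171725016483}{2215962952632} \approx 5.0415$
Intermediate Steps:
$b{\left(E,d \right)} = \frac{7}{4}$ ($b{\left(E,d \right)} = 14 \cdot \frac{1}{8} = \frac{7}{4}$)
$u{\left(M \right)} = - \frac{1223}{792}$ ($u{\left(M \right)} = -1 + \frac{- \frac{299}{184} + \frac{7}{4 \left(-231\right)}}{3} = -1 + \frac{\left(-299\right) \frac{1}{184} + \frac{7}{4} \left(- \frac{1}{231}\right)}{3} = -1 + \frac{- \frac{13}{8} - \frac{1}{132}}{3} = -1 + \frac{1}{3} \left(- \frac{431}{264}\right) = -1 - \frac{431}{792} = - \frac{1223}{792}$)
$- \frac{226029}{\left(-29\right) 1546} + \frac{u{\left(540 \right)}}{-124813} = - \frac{226029}{\left(-29\right) 1546} - \frac{1223}{792 \left(-124813\right)} = - \frac{226029}{-44834} - - \frac{1223}{98851896} = \left(-226029\right) \left(- \frac{1}{44834}\right) + \frac{1223}{98851896} = \frac{226029}{44834} + \frac{1223}{98851896} = \frac{11171725016483}{2215962952632}$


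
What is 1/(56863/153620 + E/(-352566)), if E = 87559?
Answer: 27080594460/3298573439 ≈ 8.2098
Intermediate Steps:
1/(56863/153620 + E/(-352566)) = 1/(56863/153620 + 87559/(-352566)) = 1/(56863*(1/153620) + 87559*(-1/352566)) = 1/(56863/153620 - 87559/352566) = 1/(3298573439/27080594460) = 27080594460/3298573439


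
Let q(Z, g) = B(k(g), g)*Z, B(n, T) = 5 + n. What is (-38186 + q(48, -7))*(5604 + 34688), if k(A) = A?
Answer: -1542458344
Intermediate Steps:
q(Z, g) = Z*(5 + g) (q(Z, g) = (5 + g)*Z = Z*(5 + g))
(-38186 + q(48, -7))*(5604 + 34688) = (-38186 + 48*(5 - 7))*(5604 + 34688) = (-38186 + 48*(-2))*40292 = (-38186 - 96)*40292 = -38282*40292 = -1542458344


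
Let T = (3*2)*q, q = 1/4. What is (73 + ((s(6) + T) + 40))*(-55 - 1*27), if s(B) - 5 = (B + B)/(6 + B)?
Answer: -9881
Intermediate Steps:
q = ¼ (q = 1*(¼) = ¼ ≈ 0.25000)
s(B) = 5 + 2*B/(6 + B) (s(B) = 5 + (B + B)/(6 + B) = 5 + (2*B)/(6 + B) = 5 + 2*B/(6 + B))
T = 3/2 (T = (3*2)*(¼) = 6*(¼) = 3/2 ≈ 1.5000)
(73 + ((s(6) + T) + 40))*(-55 - 1*27) = (73 + (((30 + 7*6)/(6 + 6) + 3/2) + 40))*(-55 - 1*27) = (73 + (((30 + 42)/12 + 3/2) + 40))*(-55 - 27) = (73 + (((1/12)*72 + 3/2) + 40))*(-82) = (73 + ((6 + 3/2) + 40))*(-82) = (73 + (15/2 + 40))*(-82) = (73 + 95/2)*(-82) = (241/2)*(-82) = -9881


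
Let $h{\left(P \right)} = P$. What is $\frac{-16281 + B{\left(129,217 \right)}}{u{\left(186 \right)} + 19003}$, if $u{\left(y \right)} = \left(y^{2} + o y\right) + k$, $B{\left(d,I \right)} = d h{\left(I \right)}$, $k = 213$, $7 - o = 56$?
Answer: $\frac{5856}{22349} \approx 0.26202$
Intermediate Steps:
$o = -49$ ($o = 7 - 56 = -49$)
$B{\left(d,I \right)} = I d$ ($B{\left(d,I \right)} = d I = I d$)
$u{\left(y \right)} = 213 + y^{2} - 49 y$ ($u{\left(y \right)} = \left(y^{2} - 49 y\right) + 213 = 213 + y^{2} - 49 y$)
$\frac{-16281 + B{\left(129,217 \right)}}{u{\left(186 \right)} + 19003} = \frac{-16281 + 217 \cdot 129}{\left(213 + 186^{2} - 9114\right) + 19003} = \frac{-16281 + 27993}{\left(213 + 34596 - 9114\right) + 19003} = \frac{11712}{25695 + 19003} = \frac{11712}{44698} = 11712 \cdot \frac{1}{44698} = \frac{5856}{22349}$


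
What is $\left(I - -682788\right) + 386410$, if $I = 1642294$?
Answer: $2711492$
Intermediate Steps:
$\left(I - -682788\right) + 386410 = \left(1642294 - -682788\right) + 386410 = \left(1642294 + \left(\left(-36226 - 493\right) + 719507\right)\right) + 386410 = \left(1642294 + \left(-36719 + 719507\right)\right) + 386410 = \left(1642294 + 682788\right) + 386410 = 2325082 + 386410 = 2711492$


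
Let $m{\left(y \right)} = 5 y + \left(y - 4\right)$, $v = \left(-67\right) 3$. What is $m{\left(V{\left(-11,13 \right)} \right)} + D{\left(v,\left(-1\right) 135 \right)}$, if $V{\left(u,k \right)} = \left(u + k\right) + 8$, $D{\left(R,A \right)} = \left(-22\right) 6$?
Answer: $-76$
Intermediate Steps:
$v = -201$
$D{\left(R,A \right)} = -132$
$V{\left(u,k \right)} = 8 + k + u$ ($V{\left(u,k \right)} = \left(k + u\right) + 8 = 8 + k + u$)
$m{\left(y \right)} = -4 + 6 y$ ($m{\left(y \right)} = 5 y + \left(y - 4\right) = 5 y + \left(-4 + y\right) = -4 + 6 y$)
$m{\left(V{\left(-11,13 \right)} \right)} + D{\left(v,\left(-1\right) 135 \right)} = \left(-4 + 6 \left(8 + 13 - 11\right)\right) - 132 = \left(-4 + 6 \cdot 10\right) - 132 = \left(-4 + 60\right) - 132 = 56 - 132 = -76$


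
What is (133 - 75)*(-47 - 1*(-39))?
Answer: -464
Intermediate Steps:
(133 - 75)*(-47 - 1*(-39)) = 58*(-47 + 39) = 58*(-8) = -464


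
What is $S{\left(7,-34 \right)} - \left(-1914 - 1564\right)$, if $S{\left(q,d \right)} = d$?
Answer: $3444$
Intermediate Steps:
$S{\left(7,-34 \right)} - \left(-1914 - 1564\right) = -34 - \left(-1914 - 1564\right) = -34 - -3478 = -34 + 3478 = 3444$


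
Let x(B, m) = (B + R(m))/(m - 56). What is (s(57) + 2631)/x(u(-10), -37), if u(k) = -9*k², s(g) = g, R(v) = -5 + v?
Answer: 41664/157 ≈ 265.38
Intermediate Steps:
x(B, m) = (-5 + B + m)/(-56 + m) (x(B, m) = (B + (-5 + m))/(m - 56) = (-5 + B + m)/(-56 + m))
(s(57) + 2631)/x(u(-10), -37) = (57 + 2631)/(((-5 - 9*(-10)² - 37)/(-56 - 37))) = 2688/(((-5 - 9*100 - 37)/(-93))) = 2688/((-(-5 - 900 - 37)/93)) = 2688/((-1/93*(-942))) = 2688/(314/31) = 2688*(31/314) = 41664/157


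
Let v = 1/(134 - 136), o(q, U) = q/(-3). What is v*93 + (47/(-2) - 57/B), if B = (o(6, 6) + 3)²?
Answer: -127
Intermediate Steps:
o(q, U) = -q/3 (o(q, U) = q*(-⅓) = -q/3)
B = 1 (B = (-⅓*6 + 3)² = (-2 + 3)² = 1² = 1)
v = -½ (v = 1/(-2) = -½ ≈ -0.50000)
v*93 + (47/(-2) - 57/B) = -½*93 + (47/(-2) - 57/1) = -93/2 + (47*(-½) - 57*1) = -93/2 + (-47/2 - 57) = -93/2 - 161/2 = -127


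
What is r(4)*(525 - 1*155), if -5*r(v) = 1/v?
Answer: -37/2 ≈ -18.500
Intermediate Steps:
r(v) = -1/(5*v)
r(4)*(525 - 1*155) = (-⅕/4)*(525 - 1*155) = (-⅕*¼)*(525 - 155) = -1/20*370 = -37/2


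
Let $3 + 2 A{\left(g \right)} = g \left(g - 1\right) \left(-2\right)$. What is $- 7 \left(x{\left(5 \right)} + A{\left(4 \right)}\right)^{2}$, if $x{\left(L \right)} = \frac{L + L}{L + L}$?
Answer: $- \frac{4375}{4} \approx -1093.8$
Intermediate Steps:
$x{\left(L \right)} = 1$ ($x{\left(L \right)} = \frac{2 L}{2 L} = 2 L \frac{1}{2 L} = 1$)
$A{\left(g \right)} = - \frac{3}{2} - g \left(-1 + g\right)$ ($A{\left(g \right)} = - \frac{3}{2} + \frac{g \left(g - 1\right) \left(-2\right)}{2} = - \frac{3}{2} + \frac{g \left(-1 + g\right) \left(-2\right)}{2} = - \frac{3}{2} + \frac{\left(-2\right) g \left(-1 + g\right)}{2} = - \frac{3}{2} - g \left(-1 + g\right)$)
$- 7 \left(x{\left(5 \right)} + A{\left(4 \right)}\right)^{2} = - 7 \left(1 - \frac{27}{2}\right)^{2} = - 7 \left(- \frac{25}{2}\right)^{2} = \left(-7\right) \frac{625}{4} = - \frac{4375}{4}$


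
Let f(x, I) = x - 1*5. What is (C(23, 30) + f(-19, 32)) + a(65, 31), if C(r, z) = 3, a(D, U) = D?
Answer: 44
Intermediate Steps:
f(x, I) = -5 + x (f(x, I) = x - 5 = -5 + x)
(C(23, 30) + f(-19, 32)) + a(65, 31) = (3 + (-5 - 19)) + 65 = (3 - 24) + 65 = -21 + 65 = 44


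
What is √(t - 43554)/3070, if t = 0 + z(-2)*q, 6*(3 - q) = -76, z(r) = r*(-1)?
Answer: I*√97926/4605 ≈ 0.067955*I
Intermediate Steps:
z(r) = -r
q = 47/3 (q = 3 - ⅙*(-76) = 3 + 38/3 = 47/3 ≈ 15.667)
t = 94/3 (t = 0 - 1*(-2)*(47/3) = 0 + 2*(47/3) = 0 + 94/3 = 94/3 ≈ 31.333)
√(t - 43554)/3070 = √(94/3 - 43554)/3070 = √(-130568/3)*(1/3070) = (2*I*√97926/3)*(1/3070) = I*√97926/4605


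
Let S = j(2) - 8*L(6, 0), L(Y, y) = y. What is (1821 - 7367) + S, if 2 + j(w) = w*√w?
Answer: -5548 + 2*√2 ≈ -5545.2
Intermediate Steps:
j(w) = -2 + w^(3/2) (j(w) = -2 + w*√w = -2 + w^(3/2))
S = -2 + 2*√2 (S = (-2 + 2^(3/2)) - 8*0 = (-2 + 2*√2) + 0 = -2 + 2*√2 ≈ 0.82843)
(1821 - 7367) + S = (1821 - 7367) + (-2 + 2*√2) = -5546 + (-2 + 2*√2) = -5548 + 2*√2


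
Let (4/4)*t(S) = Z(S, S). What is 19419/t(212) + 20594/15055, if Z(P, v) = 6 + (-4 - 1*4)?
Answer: -292311857/30110 ≈ -9708.1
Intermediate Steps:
Z(P, v) = -2 (Z(P, v) = 6 + (-4 - 4) = 6 - 8 = -2)
t(S) = -2
19419/t(212) + 20594/15055 = 19419/(-2) + 20594/15055 = 19419*(-1/2) + 20594*(1/15055) = -19419/2 + 20594/15055 = -292311857/30110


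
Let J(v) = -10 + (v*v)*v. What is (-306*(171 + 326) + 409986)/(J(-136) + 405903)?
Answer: -257904/2109563 ≈ -0.12225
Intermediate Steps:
J(v) = -10 + v**3 (J(v) = -10 + v**2*v = -10 + v**3)
(-306*(171 + 326) + 409986)/(J(-136) + 405903) = (-306*(171 + 326) + 409986)/((-10 + (-136)**3) + 405903) = (-306*497 + 409986)/((-10 - 2515456) + 405903) = (-152082 + 409986)/(-2515466 + 405903) = 257904/(-2109563) = 257904*(-1/2109563) = -257904/2109563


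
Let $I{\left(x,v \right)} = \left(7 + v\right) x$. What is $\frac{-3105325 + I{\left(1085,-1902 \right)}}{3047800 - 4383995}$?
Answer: $\frac{1032280}{267239} \approx 3.8628$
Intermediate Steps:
$I{\left(x,v \right)} = x \left(7 + v\right)$
$\frac{-3105325 + I{\left(1085,-1902 \right)}}{3047800 - 4383995} = \frac{-3105325 + 1085 \left(7 - 1902\right)}{3047800 - 4383995} = \frac{-3105325 + 1085 \left(-1895\right)}{-1336195} = \left(-3105325 - 2056075\right) \left(- \frac{1}{1336195}\right) = \left(-5161400\right) \left(- \frac{1}{1336195}\right) = \frac{1032280}{267239}$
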